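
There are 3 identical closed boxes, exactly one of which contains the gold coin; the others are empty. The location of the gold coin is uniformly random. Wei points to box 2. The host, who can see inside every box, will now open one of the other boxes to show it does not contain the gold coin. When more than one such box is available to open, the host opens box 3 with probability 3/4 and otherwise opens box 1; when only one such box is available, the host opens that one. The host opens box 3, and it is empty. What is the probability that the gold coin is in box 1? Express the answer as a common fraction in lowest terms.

4/7

Condition on the true location of the gold coin.
If it is in box 1 (prior 1/3): only box 3 is available, probability 1; weight (1/3)·1 = 1/3.
If it is in box 2 (prior 1/3): box 3 is available, opened with probability 3/4; weight (1/3)·(3/4) = 1/4.
If it is in box 3 (prior 1/3): the host opened box 3, so this case is ruled out; weight (1/3)·0 = 0.
The weights sum to 7/12.
So P(the gold coin in box 1 | the host opened box 3) = (1/3) / (7/12) = 4/7.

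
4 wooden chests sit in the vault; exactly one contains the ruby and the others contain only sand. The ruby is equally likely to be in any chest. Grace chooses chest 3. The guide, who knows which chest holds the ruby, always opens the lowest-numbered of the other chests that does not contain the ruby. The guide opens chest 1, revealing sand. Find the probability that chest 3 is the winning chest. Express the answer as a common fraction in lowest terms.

1/3

Apply Bayes' rule, conditioning on where the ruby actually is.
If it is in chest 1 (prior 1/4): the guide opened chest 1, so this case is ruled out; weight (1/4)·0 = 0.
If it is in any of chests 2, 3, and 4 (prior 1/4 each): chest 1 is the lowest-numbered option available, probability 1; weight (1/4)·1 = 1/4 each.
The weights sum to 3/4.
So P(the ruby in chest 3 | the guide opened chest 1) = (1/4) / (3/4) = 1/3.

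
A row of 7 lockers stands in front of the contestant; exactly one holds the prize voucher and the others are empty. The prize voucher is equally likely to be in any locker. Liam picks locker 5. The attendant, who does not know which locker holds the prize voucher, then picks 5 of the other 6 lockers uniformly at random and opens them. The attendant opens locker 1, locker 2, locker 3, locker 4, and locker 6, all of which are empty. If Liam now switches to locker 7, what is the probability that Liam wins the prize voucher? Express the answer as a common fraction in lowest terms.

Condition on the true location of the prize voucher.
If it is in any of lockers 1, 2, 3, 4, and 6 (prior 1/7 each): that locker was opened and seen not to hold the prize — ruled out; weight (1/7)·0 = 0 each.
If it is in either of lockers 5 and 7 (prior 1/7 each): the attendant picks exactly this set with probability 1/6 regardless, and none is the prize; weight (1/7)·(1/6) = 1/42 each.
The weights sum to 1/21.
So P(the prize voucher in locker 7 | the attendant opened locker 1, locker 2, locker 3, locker 4, and locker 6) = (1/42) / (1/21) = 1/2.

1/2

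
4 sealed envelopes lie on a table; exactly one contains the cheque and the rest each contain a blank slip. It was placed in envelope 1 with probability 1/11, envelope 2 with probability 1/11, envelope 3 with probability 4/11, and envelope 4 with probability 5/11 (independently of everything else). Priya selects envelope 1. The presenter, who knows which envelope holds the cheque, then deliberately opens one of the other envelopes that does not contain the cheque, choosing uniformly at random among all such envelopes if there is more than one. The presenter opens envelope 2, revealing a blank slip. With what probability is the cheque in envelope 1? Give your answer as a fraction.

Condition on the true location of the cheque.
If it is in envelope 1 (prior 1/11): the presenter has 3 equally likely choices, so probability 1/3; weight (1/11)·(1/3) = 1/33.
If it is in envelope 2 (prior 1/11): the presenter opened envelope 2, so this case is ruled out; weight (1/11)·0 = 0.
If it is in envelope 3 (prior 4/11): the presenter has 2 equally likely choices, so probability 1/2; weight (4/11)·(1/2) = 2/11.
If it is in envelope 4 (prior 5/11): the presenter has 2 equally likely choices, so probability 1/2; weight (5/11)·(1/2) = 5/22.
The weights sum to 29/66.
So P(the cheque in envelope 1 | the presenter opened envelope 2) = (1/33) / (29/66) = 2/29.

2/29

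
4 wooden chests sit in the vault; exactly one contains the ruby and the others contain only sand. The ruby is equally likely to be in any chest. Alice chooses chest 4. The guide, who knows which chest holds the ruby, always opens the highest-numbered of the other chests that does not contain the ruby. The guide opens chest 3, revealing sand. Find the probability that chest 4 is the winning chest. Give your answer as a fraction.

Apply Bayes' rule, conditioning on where the ruby actually is.
If it is in any of chests 1, 2, and 4 (prior 1/4 each): chest 3 is the highest-numbered option available, probability 1; weight (1/4)·1 = 1/4 each.
If it is in chest 3 (prior 1/4): the guide opened chest 3, so this case is ruled out; weight (1/4)·0 = 0.
The weights sum to 3/4.
So P(the ruby in chest 4 | the guide opened chest 3) = (1/4) / (3/4) = 1/3.

1/3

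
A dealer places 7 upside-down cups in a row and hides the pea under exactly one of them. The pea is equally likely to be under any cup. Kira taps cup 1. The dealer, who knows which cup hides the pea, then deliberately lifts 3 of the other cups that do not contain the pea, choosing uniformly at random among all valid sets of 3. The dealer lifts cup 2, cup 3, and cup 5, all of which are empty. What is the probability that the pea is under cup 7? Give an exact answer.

2/7

Condition on the true location of the pea.
If it is under cup 1 (prior 1/7): the dealer has 20 equally likely choices, so probability 1/20; weight (1/7)·(1/20) = 1/140.
If it is under any of cups 2, 3, and 5 (prior 1/7 each): that cup was opened and seen not to hold the prize — ruled out; weight (1/7)·0 = 0 each.
If it is under any of cups 4, 6, and 7 (prior 1/7 each): the dealer has 10 equally likely choices, so probability 1/10; weight (1/7)·(1/10) = 1/70 each.
The weights sum to 1/20.
So P(the pea under cup 7 | the dealer opened cup 2, cup 3, and cup 5) = (1/70) / (1/20) = 2/7.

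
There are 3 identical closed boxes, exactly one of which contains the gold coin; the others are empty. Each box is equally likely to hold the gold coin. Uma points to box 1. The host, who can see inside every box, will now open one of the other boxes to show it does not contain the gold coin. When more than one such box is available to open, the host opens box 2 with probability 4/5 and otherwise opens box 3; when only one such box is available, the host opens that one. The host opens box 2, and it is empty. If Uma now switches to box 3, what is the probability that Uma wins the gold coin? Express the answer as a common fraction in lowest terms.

5/9

Apply Bayes' rule, conditioning on where the gold coin actually is.
If it is in box 1 (prior 1/3): box 2 is available, opened with probability 4/5; weight (1/3)·(4/5) = 4/15.
If it is in box 2 (prior 1/3): the host opened box 2, so this case is ruled out; weight (1/3)·0 = 0.
If it is in box 3 (prior 1/3): only box 2 is available, probability 1; weight (1/3)·1 = 1/3.
The weights sum to 3/5.
So P(the gold coin in box 3 | the host opened box 2) = (1/3) / (3/5) = 5/9.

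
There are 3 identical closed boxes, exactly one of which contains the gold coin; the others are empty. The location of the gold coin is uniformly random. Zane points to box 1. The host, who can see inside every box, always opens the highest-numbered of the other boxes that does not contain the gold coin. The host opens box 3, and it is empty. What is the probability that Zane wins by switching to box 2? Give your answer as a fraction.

Consider each possible location of the gold coin in turn.
If it is in either of boxes 1 and 2 (prior 1/3 each): box 3 is the highest-numbered option available, probability 1; weight (1/3)·1 = 1/3 each.
If it is in box 3 (prior 1/3): the host opened box 3, so this case is ruled out; weight (1/3)·0 = 0.
The weights sum to 2/3.
So P(the gold coin in box 2 | the host opened box 3) = (1/3) / (2/3) = 1/2.

1/2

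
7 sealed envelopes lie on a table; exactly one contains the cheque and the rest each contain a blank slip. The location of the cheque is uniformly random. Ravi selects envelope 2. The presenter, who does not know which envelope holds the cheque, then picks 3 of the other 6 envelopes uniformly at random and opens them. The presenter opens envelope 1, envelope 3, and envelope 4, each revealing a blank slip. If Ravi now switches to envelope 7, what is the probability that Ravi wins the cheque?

Because the presenter chose which envelopes to open without knowing where the cheque is, the choice is independent of the prize location. Learning that none of the 3 opened envelopes holds the cheque simply rules out those 3 locations and leaves the remaining 4 envelopes still equally likely by symmetry.
So P(the cheque in envelope 7) = 1/4.

1/4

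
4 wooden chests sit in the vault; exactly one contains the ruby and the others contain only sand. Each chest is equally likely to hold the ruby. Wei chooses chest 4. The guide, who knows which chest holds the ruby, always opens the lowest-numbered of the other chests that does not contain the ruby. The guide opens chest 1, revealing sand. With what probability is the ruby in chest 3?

Consider each possible location of the ruby in turn.
If it is in chest 1 (prior 1/4): the guide opened chest 1, so this case is ruled out; weight (1/4)·0 = 0.
If it is in any of chests 2, 3, and 4 (prior 1/4 each): chest 1 is the lowest-numbered option available, probability 1; weight (1/4)·1 = 1/4 each.
The weights sum to 3/4.
So P(the ruby in chest 3 | the guide opened chest 1) = (1/4) / (3/4) = 1/3.

1/3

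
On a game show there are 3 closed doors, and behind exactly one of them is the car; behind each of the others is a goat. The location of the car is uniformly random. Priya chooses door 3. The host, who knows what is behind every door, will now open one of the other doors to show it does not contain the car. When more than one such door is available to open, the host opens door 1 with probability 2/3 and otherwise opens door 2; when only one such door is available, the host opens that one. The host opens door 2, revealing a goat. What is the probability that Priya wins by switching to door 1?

Condition on the true location of the car.
If it is behind door 1 (prior 1/3): only door 2 is available, probability 1; weight (1/3)·1 = 1/3.
If it is behind door 2 (prior 1/3): the host opened door 2, so this case is ruled out; weight (1/3)·0 = 0.
If it is behind door 3 (prior 1/3): door 1 is available but not opened, probability 1/3; weight (1/3)·(1/3) = 1/9.
The weights sum to 4/9.
So P(the car behind door 1 | the host opened door 2) = (1/3) / (4/9) = 3/4.

3/4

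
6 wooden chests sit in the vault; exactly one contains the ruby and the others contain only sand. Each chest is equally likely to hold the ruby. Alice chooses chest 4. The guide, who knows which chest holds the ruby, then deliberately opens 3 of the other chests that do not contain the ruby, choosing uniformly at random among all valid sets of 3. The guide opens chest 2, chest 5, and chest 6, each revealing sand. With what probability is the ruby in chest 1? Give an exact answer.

Consider each possible location of the ruby in turn.
If it is in either of chests 1 and 3 (prior 1/6 each): the guide has 4 equally likely choices, so probability 1/4; weight (1/6)·(1/4) = 1/24 each.
If it is in any of chests 2, 5, and 6 (prior 1/6 each): that chest was opened and seen not to hold the prize — ruled out; weight (1/6)·0 = 0 each.
If it is in chest 4 (prior 1/6): the guide has 10 equally likely choices, so probability 1/10; weight (1/6)·(1/10) = 1/60.
The weights sum to 1/10.
So P(the ruby in chest 1 | the guide opened chest 2, chest 5, and chest 6) = (1/24) / (1/10) = 5/12.

5/12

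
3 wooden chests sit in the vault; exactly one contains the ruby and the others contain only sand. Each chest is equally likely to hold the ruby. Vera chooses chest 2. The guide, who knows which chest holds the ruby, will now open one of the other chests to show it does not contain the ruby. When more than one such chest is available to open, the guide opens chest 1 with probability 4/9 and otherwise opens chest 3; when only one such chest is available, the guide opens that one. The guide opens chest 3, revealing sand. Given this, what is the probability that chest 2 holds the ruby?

Condition on the true location of the ruby.
If it is in chest 1 (prior 1/3): only chest 3 is available, probability 1; weight (1/3)·1 = 1/3.
If it is in chest 2 (prior 1/3): chest 1 is available but not opened, probability 5/9; weight (1/3)·(5/9) = 5/27.
If it is in chest 3 (prior 1/3): the guide opened chest 3, so this case is ruled out; weight (1/3)·0 = 0.
The weights sum to 14/27.
So P(the ruby in chest 2 | the guide opened chest 3) = (5/27) / (14/27) = 5/14.

5/14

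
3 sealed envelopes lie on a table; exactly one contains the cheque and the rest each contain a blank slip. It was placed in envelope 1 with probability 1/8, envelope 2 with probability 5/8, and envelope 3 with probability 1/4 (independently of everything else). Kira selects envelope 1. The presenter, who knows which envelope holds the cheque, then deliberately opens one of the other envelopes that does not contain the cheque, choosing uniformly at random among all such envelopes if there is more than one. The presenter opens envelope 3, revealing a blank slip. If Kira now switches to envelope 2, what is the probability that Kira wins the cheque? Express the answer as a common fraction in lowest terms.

Consider each possible location of the cheque in turn.
If it is in envelope 1 (prior 1/8): the presenter has 2 equally likely choices, so probability 1/2; weight (1/8)·(1/2) = 1/16.
If it is in envelope 2 (prior 5/8): the presenter has no choice, probability 1; weight (5/8)·1 = 5/8.
If it is in envelope 3 (prior 1/4): the presenter opened envelope 3, so this case is ruled out; weight (1/4)·0 = 0.
The weights sum to 11/16.
So P(the cheque in envelope 2 | the presenter opened envelope 3) = (5/8) / (11/16) = 10/11.

10/11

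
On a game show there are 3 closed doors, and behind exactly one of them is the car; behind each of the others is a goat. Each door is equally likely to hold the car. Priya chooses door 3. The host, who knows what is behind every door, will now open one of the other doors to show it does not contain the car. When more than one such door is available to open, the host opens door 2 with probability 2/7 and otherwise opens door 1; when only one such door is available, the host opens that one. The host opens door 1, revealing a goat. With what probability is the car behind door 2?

7/12

Condition on the true location of the car.
If it is behind door 1 (prior 1/3): the host opened door 1, so this case is ruled out; weight (1/3)·0 = 0.
If it is behind door 2 (prior 1/3): only door 1 is available, probability 1; weight (1/3)·1 = 1/3.
If it is behind door 3 (prior 1/3): door 2 is available but not opened, probability 5/7; weight (1/3)·(5/7) = 5/21.
The weights sum to 4/7.
So P(the car behind door 2 | the host opened door 1) = (1/3) / (4/7) = 7/12.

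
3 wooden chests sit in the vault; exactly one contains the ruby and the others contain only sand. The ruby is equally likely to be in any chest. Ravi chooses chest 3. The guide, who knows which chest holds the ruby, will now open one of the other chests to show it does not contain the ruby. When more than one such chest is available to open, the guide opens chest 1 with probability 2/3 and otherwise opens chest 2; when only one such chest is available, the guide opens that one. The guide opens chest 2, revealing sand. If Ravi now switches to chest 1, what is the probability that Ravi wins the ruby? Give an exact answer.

3/4

Condition on the true location of the ruby.
If it is in chest 1 (prior 1/3): only chest 2 is available, probability 1; weight (1/3)·1 = 1/3.
If it is in chest 2 (prior 1/3): the guide opened chest 2, so this case is ruled out; weight (1/3)·0 = 0.
If it is in chest 3 (prior 1/3): chest 1 is available but not opened, probability 1/3; weight (1/3)·(1/3) = 1/9.
The weights sum to 4/9.
So P(the ruby in chest 1 | the guide opened chest 2) = (1/3) / (4/9) = 3/4.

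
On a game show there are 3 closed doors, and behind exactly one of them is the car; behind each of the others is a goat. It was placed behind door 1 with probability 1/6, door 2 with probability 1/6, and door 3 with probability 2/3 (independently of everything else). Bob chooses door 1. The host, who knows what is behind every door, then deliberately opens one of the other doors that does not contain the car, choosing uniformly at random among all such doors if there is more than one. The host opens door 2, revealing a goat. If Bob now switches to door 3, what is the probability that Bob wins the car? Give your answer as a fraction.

8/9

Condition on the true location of the car.
If it is behind door 1 (prior 1/6): the host has 2 equally likely choices, so probability 1/2; weight (1/6)·(1/2) = 1/12.
If it is behind door 2 (prior 1/6): the host opened door 2, so this case is ruled out; weight (1/6)·0 = 0.
If it is behind door 3 (prior 2/3): the host has no choice, probability 1; weight (2/3)·1 = 2/3.
The weights sum to 3/4.
So P(the car behind door 3 | the host opened door 2) = (2/3) / (3/4) = 8/9.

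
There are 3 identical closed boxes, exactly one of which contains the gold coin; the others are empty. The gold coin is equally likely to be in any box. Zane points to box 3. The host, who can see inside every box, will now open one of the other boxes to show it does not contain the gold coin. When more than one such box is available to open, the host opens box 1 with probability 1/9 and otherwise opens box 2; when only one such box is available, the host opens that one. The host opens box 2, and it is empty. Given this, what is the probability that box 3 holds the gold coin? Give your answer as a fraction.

Apply Bayes' rule, conditioning on where the gold coin actually is.
If it is in box 1 (prior 1/3): only box 2 is available, probability 1; weight (1/3)·1 = 1/3.
If it is in box 2 (prior 1/3): the host opened box 2, so this case is ruled out; weight (1/3)·0 = 0.
If it is in box 3 (prior 1/3): box 1 is available but not opened, probability 8/9; weight (1/3)·(8/9) = 8/27.
The weights sum to 17/27.
So P(the gold coin in box 3 | the host opened box 2) = (8/27) / (17/27) = 8/17.

8/17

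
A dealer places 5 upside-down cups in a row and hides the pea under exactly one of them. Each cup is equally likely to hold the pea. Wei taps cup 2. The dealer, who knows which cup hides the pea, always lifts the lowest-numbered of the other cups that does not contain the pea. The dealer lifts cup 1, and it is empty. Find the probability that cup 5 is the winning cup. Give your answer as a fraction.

Consider each possible location of the pea in turn.
If it is under cup 1 (prior 1/5): the dealer opened cup 1, so this case is ruled out; weight (1/5)·0 = 0.
If it is under any of cups 2, 3, 4, and 5 (prior 1/5 each): cup 1 is the lowest-numbered option available, probability 1; weight (1/5)·1 = 1/5 each.
The weights sum to 4/5.
So P(the pea under cup 5 | the dealer opened cup 1) = (1/5) / (4/5) = 1/4.

1/4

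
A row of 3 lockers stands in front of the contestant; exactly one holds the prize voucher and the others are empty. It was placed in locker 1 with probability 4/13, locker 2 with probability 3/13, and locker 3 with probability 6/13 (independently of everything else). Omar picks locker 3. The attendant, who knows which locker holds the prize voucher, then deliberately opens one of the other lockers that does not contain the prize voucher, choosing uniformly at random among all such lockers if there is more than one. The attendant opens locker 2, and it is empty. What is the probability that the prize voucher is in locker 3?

3/7

Apply Bayes' rule, conditioning on where the prize voucher actually is.
If it is in locker 1 (prior 4/13): the attendant has no choice, probability 1; weight (4/13)·1 = 4/13.
If it is in locker 2 (prior 3/13): the attendant opened locker 2, so this case is ruled out; weight (3/13)·0 = 0.
If it is in locker 3 (prior 6/13): the attendant has 2 equally likely choices, so probability 1/2; weight (6/13)·(1/2) = 3/13.
The weights sum to 7/13.
So P(the prize voucher in locker 3 | the attendant opened locker 2) = (3/13) / (7/13) = 3/7.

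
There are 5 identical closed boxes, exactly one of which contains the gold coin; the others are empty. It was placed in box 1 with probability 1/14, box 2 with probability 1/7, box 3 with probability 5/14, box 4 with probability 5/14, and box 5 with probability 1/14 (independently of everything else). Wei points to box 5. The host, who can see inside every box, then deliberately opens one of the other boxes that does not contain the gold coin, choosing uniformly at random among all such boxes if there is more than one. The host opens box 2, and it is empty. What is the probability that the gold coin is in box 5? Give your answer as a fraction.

3/47

Consider each possible location of the gold coin in turn.
If it is in box 1 (prior 1/14): the host has 3 equally likely choices, so probability 1/3; weight (1/14)·(1/3) = 1/42.
If it is in box 2 (prior 1/7): the host opened box 2, so this case is ruled out; weight (1/7)·0 = 0.
If it is in either of boxes 3 and 4 (prior 5/14 each): the host has 3 equally likely choices, so probability 1/3; weight (5/14)·(1/3) = 5/42 each.
If it is in box 5 (prior 1/14): the host has 4 equally likely choices, so probability 1/4; weight (1/14)·(1/4) = 1/56.
The weights sum to 47/168.
So P(the gold coin in box 5 | the host opened box 2) = (1/56) / (47/168) = 3/47.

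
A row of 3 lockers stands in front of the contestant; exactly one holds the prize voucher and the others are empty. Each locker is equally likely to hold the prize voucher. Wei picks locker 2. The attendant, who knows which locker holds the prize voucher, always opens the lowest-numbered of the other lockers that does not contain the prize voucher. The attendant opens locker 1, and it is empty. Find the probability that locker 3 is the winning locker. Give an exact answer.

Condition on the true location of the prize voucher.
If it is in locker 1 (prior 1/3): the attendant opened locker 1, so this case is ruled out; weight (1/3)·0 = 0.
If it is in either of lockers 2 and 3 (prior 1/3 each): locker 1 is the lowest-numbered option available, probability 1; weight (1/3)·1 = 1/3 each.
The weights sum to 2/3.
So P(the prize voucher in locker 3 | the attendant opened locker 1) = (1/3) / (2/3) = 1/2.

1/2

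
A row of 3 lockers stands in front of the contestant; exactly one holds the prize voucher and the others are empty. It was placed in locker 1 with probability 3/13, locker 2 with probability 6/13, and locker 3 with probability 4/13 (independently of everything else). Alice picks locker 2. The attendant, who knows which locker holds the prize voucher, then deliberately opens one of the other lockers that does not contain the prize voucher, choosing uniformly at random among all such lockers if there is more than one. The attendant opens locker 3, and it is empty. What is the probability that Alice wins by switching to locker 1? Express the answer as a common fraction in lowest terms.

1/2

Consider each possible location of the prize voucher in turn.
If it is in locker 1 (prior 3/13): the attendant has no choice, probability 1; weight (3/13)·1 = 3/13.
If it is in locker 2 (prior 6/13): the attendant has 2 equally likely choices, so probability 1/2; weight (6/13)·(1/2) = 3/13.
If it is in locker 3 (prior 4/13): the attendant opened locker 3, so this case is ruled out; weight (4/13)·0 = 0.
The weights sum to 6/13.
So P(the prize voucher in locker 1 | the attendant opened locker 3) = (3/13) / (6/13) = 1/2.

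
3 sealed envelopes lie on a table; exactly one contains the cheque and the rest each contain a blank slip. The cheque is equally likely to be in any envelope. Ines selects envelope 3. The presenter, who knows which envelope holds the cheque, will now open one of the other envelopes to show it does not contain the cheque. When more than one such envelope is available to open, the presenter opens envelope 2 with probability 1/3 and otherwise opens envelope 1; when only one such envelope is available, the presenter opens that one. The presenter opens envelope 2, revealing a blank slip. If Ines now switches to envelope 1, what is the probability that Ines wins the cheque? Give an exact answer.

3/4

Condition on the true location of the cheque.
If it is in envelope 1 (prior 1/3): only envelope 2 is available, probability 1; weight (1/3)·1 = 1/3.
If it is in envelope 2 (prior 1/3): the presenter opened envelope 2, so this case is ruled out; weight (1/3)·0 = 0.
If it is in envelope 3 (prior 1/3): envelope 2 is available, opened with probability 1/3; weight (1/3)·(1/3) = 1/9.
The weights sum to 4/9.
So P(the cheque in envelope 1 | the presenter opened envelope 2) = (1/3) / (4/9) = 3/4.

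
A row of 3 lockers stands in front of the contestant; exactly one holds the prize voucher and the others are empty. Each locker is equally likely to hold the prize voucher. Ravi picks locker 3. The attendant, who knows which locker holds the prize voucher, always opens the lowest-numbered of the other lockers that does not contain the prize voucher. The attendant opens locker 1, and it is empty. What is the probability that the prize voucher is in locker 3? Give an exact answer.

Condition on the true location of the prize voucher.
If it is in locker 1 (prior 1/3): the attendant opened locker 1, so this case is ruled out; weight (1/3)·0 = 0.
If it is in either of lockers 2 and 3 (prior 1/3 each): locker 1 is the lowest-numbered option available, probability 1; weight (1/3)·1 = 1/3 each.
The weights sum to 2/3.
So P(the prize voucher in locker 3 | the attendant opened locker 1) = (1/3) / (2/3) = 1/2.

1/2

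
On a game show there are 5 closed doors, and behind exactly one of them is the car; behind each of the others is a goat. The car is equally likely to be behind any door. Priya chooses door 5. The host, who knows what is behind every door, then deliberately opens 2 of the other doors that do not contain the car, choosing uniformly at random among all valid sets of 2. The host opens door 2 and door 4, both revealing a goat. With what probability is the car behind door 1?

2/5

Condition on the true location of the car.
If it is behind either of doors 1 and 3 (prior 1/5 each): the host has 3 equally likely choices, so probability 1/3; weight (1/5)·(1/3) = 1/15 each.
If it is behind either of doors 2 and 4 (prior 1/5 each): that door was opened and seen not to hold the prize — ruled out; weight (1/5)·0 = 0 each.
If it is behind door 5 (prior 1/5): the host has 6 equally likely choices, so probability 1/6; weight (1/5)·(1/6) = 1/30.
The weights sum to 1/6.
So P(the car behind door 1 | the host opened door 2 and door 4) = (1/15) / (1/6) = 2/5.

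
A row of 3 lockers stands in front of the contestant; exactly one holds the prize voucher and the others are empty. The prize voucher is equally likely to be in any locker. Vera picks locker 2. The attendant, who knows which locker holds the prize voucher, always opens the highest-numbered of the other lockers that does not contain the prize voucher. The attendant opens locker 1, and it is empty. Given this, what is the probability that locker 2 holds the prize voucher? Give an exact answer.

Consider each possible location of the prize voucher in turn.
If it is in locker 1 (prior 1/3): the attendant opened locker 1, so this case is ruled out; weight (1/3)·0 = 0.
If it is in locker 2 (prior 1/3): the attendant would have opened locker 3 instead, probability 0; weight (1/3)·0 = 0.
If it is in locker 3 (prior 1/3): locker 1 is the highest-numbered option available, probability 1; weight (1/3)·1 = 1/3.
The weights sum to 1/3.
So P(the prize voucher in locker 2 | the attendant opened locker 1) = 0 / (1/3) = 0.

0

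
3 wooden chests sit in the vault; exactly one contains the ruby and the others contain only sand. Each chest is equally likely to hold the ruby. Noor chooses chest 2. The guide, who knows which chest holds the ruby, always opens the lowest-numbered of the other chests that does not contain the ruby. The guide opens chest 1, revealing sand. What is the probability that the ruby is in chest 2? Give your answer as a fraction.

Apply Bayes' rule, conditioning on where the ruby actually is.
If it is in chest 1 (prior 1/3): the guide opened chest 1, so this case is ruled out; weight (1/3)·0 = 0.
If it is in either of chests 2 and 3 (prior 1/3 each): chest 1 is the lowest-numbered option available, probability 1; weight (1/3)·1 = 1/3 each.
The weights sum to 2/3.
So P(the ruby in chest 2 | the guide opened chest 1) = (1/3) / (2/3) = 1/2.

1/2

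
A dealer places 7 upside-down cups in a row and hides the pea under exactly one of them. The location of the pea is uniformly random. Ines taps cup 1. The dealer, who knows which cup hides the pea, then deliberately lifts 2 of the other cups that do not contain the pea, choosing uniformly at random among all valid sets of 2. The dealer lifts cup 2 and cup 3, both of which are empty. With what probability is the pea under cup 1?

Apply Bayes' rule, conditioning on where the pea actually is.
If it is under cup 1 (prior 1/7): the dealer has 15 equally likely choices, so probability 1/15; weight (1/7)·(1/15) = 1/105.
If it is under either of cups 2 and 3 (prior 1/7 each): that cup was opened and seen not to hold the prize — ruled out; weight (1/7)·0 = 0 each.
If it is under any of cups 4, 5, 6, and 7 (prior 1/7 each): the dealer has 10 equally likely choices, so probability 1/10; weight (1/7)·(1/10) = 1/70 each.
The weights sum to 1/15.
So P(the pea under cup 1 | the dealer opened cup 2 and cup 3) = (1/105) / (1/15) = 1/7.

1/7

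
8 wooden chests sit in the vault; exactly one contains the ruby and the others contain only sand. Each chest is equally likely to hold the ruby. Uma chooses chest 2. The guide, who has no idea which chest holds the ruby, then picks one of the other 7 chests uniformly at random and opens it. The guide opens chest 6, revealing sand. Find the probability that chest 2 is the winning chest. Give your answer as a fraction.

1/7

Condition on the true location of the ruby.
If it is in any of chests 1, 2, 3, 4, 5, 7, and 8 (prior 1/8 each): the guide picks chest 6 with probability 1/7 regardless, and it is not the prize; weight (1/8)·(1/7) = 1/56 each.
If it is in chest 6 (prior 1/8): the guide opened chest 6, so this case is ruled out; weight (1/8)·0 = 0.
The weights sum to 1/8.
So P(the ruby in chest 2 | the guide opened chest 6) = (1/56) / (1/8) = 1/7.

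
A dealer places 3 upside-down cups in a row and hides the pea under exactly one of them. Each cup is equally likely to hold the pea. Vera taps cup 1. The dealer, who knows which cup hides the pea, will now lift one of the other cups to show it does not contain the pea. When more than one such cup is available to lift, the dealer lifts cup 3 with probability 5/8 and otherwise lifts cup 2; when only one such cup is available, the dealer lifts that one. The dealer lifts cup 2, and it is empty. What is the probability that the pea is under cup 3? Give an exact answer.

8/11

Apply Bayes' rule, conditioning on where the pea actually is.
If it is under cup 1 (prior 1/3): cup 3 is available but not opened, probability 3/8; weight (1/3)·(3/8) = 1/8.
If it is under cup 2 (prior 1/3): the dealer opened cup 2, so this case is ruled out; weight (1/3)·0 = 0.
If it is under cup 3 (prior 1/3): only cup 2 is available, probability 1; weight (1/3)·1 = 1/3.
The weights sum to 11/24.
So P(the pea under cup 3 | the dealer opened cup 2) = (1/3) / (11/24) = 8/11.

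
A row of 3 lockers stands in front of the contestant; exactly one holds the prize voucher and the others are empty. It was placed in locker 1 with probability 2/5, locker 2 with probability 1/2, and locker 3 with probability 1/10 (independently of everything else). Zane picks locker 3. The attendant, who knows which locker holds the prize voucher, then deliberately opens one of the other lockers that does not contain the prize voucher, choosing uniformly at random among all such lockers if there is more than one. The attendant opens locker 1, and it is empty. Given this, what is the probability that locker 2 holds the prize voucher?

10/11

Apply Bayes' rule, conditioning on where the prize voucher actually is.
If it is in locker 1 (prior 2/5): the attendant opened locker 1, so this case is ruled out; weight (2/5)·0 = 0.
If it is in locker 2 (prior 1/2): the attendant has no choice, probability 1; weight (1/2)·1 = 1/2.
If it is in locker 3 (prior 1/10): the attendant has 2 equally likely choices, so probability 1/2; weight (1/10)·(1/2) = 1/20.
The weights sum to 11/20.
So P(the prize voucher in locker 2 | the attendant opened locker 1) = (1/2) / (11/20) = 10/11.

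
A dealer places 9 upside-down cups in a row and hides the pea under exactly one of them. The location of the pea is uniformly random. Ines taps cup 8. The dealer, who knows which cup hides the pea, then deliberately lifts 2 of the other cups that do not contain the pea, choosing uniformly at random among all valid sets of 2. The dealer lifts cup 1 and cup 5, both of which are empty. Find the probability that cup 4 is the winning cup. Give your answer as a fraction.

4/27

Apply Bayes' rule, conditioning on where the pea actually is.
If it is under either of cups 1 and 5 (prior 1/9 each): that cup was opened and seen not to hold the prize — ruled out; weight (1/9)·0 = 0 each.
If it is under any of cups 2, 3, 4, 6, 7, and 9 (prior 1/9 each): the dealer has 21 equally likely choices, so probability 1/21; weight (1/9)·(1/21) = 1/189 each.
If it is under cup 8 (prior 1/9): the dealer has 28 equally likely choices, so probability 1/28; weight (1/9)·(1/28) = 1/252.
The weights sum to 1/28.
So P(the pea under cup 4 | the dealer opened cup 1 and cup 5) = (1/189) / (1/28) = 4/27.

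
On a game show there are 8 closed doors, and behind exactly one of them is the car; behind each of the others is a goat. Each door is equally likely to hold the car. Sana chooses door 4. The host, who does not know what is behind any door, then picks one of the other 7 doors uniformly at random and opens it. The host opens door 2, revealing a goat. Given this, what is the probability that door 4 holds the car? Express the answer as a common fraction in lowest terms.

1/7

Condition on the true location of the car.
If it is behind any of doors 1, 3, 4, 5, 6, 7, and 8 (prior 1/8 each): the host picks door 2 with probability 1/7 regardless, and it is not the prize; weight (1/8)·(1/7) = 1/56 each.
If it is behind door 2 (prior 1/8): the host opened door 2, so this case is ruled out; weight (1/8)·0 = 0.
The weights sum to 1/8.
So P(the car behind door 4 | the host opened door 2) = (1/56) / (1/8) = 1/7.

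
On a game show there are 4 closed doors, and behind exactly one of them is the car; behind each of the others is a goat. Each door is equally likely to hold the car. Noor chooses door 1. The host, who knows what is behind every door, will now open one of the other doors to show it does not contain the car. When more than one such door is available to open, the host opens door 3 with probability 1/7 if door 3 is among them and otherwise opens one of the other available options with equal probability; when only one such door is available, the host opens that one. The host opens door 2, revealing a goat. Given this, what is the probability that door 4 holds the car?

12/25

Apply Bayes' rule, conditioning on where the car actually is.
If it is behind door 1 (prior 1/4): door 3 is available but not opened; door 2 gets probability (1 − 1/7)/2 = 3/7; weight (1/4)·(3/7) = 3/28.
If it is behind door 2 (prior 1/4): the host opened door 2, so this case is ruled out; weight (1/4)·0 = 0.
If it is behind door 3 (prior 1/4): door 3 holds the prize so is unavailable; the host chooses uniformly among the 2 others, probability 1/2; weight (1/4)·(1/2) = 1/8.
If it is behind door 4 (prior 1/4): door 3 is available but not opened, probability 6/7; weight (1/4)·(6/7) = 3/14.
The weights sum to 25/56.
So P(the car behind door 4 | the host opened door 2) = (3/14) / (25/56) = 12/25.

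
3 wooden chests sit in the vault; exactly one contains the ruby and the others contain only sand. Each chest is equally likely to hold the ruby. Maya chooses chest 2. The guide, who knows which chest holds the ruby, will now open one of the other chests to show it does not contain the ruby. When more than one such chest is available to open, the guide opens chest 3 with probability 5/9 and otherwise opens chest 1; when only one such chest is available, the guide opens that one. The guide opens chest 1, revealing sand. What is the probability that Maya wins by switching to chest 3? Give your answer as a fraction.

Consider each possible location of the ruby in turn.
If it is in chest 1 (prior 1/3): the guide opened chest 1, so this case is ruled out; weight (1/3)·0 = 0.
If it is in chest 2 (prior 1/3): chest 3 is available but not opened, probability 4/9; weight (1/3)·(4/9) = 4/27.
If it is in chest 3 (prior 1/3): only chest 1 is available, probability 1; weight (1/3)·1 = 1/3.
The weights sum to 13/27.
So P(the ruby in chest 3 | the guide opened chest 1) = (1/3) / (13/27) = 9/13.

9/13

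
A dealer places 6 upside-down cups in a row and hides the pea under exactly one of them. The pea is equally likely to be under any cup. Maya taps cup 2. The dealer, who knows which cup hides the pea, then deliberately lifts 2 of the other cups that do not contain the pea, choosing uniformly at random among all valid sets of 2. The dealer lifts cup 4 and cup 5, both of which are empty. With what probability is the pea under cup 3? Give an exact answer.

Condition on the true location of the pea.
If it is under any of cups 1, 3, and 6 (prior 1/6 each): the dealer has 6 equally likely choices, so probability 1/6; weight (1/6)·(1/6) = 1/36 each.
If it is under cup 2 (prior 1/6): the dealer has 10 equally likely choices, so probability 1/10; weight (1/6)·(1/10) = 1/60.
If it is under either of cups 4 and 5 (prior 1/6 each): that cup was opened and seen not to hold the prize — ruled out; weight (1/6)·0 = 0 each.
The weights sum to 1/10.
So P(the pea under cup 3 | the dealer opened cup 4 and cup 5) = (1/36) / (1/10) = 5/18.

5/18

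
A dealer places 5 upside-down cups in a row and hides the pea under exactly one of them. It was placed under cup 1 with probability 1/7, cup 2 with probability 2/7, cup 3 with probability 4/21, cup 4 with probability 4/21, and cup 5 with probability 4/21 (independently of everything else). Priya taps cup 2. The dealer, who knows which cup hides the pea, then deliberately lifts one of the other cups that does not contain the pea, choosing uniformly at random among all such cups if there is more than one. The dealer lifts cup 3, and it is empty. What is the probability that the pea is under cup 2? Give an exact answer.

9/31

Apply Bayes' rule, conditioning on where the pea actually is.
If it is under cup 1 (prior 1/7): the dealer has 3 equally likely choices, so probability 1/3; weight (1/7)·(1/3) = 1/21.
If it is under cup 2 (prior 2/7): the dealer has 4 equally likely choices, so probability 1/4; weight (2/7)·(1/4) = 1/14.
If it is under cup 3 (prior 4/21): the dealer opened cup 3, so this case is ruled out; weight (4/21)·0 = 0.
If it is under either of cups 4 and 5 (prior 4/21 each): the dealer has 3 equally likely choices, so probability 1/3; weight (4/21)·(1/3) = 4/63 each.
The weights sum to 31/126.
So P(the pea under cup 2 | the dealer opened cup 3) = (1/14) / (31/126) = 9/31.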